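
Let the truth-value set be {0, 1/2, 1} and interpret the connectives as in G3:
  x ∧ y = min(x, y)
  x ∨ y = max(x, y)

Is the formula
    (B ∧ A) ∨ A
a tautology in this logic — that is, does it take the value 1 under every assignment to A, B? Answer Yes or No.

Counterexample: take A = 0, B = 0.
B ∧ A = 0 ∧ 0 = 0
(B ∧ A) ∨ A = 0 ∨ 0 = 0
This gives 0 ≠ 1.

No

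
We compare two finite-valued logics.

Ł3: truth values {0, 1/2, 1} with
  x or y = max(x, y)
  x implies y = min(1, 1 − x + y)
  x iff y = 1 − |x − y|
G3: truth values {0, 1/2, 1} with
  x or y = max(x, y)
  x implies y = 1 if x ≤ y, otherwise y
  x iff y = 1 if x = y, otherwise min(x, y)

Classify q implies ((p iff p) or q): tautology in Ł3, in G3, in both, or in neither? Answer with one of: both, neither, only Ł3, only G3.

In Ł3: every assignment gives 1 — tautology.
In G3: every assignment gives 1 — tautology.

both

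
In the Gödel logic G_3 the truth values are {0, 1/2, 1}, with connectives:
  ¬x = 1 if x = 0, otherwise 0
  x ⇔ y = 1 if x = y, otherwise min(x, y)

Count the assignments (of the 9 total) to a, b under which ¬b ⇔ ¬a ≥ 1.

a = 0, b = 0 ↦ 1  ≥
a = 0, b = 1/2 ↦ 0  <
a = 0, b = 1 ↦ 0  <
a = 1/2, b = 0 ↦ 0  <
a = 1/2, b = 1/2 ↦ 1  ≥
a = 1/2, b = 1 ↦ 1  ≥
a = 1, b = 0 ↦ 0  <
a = 1, b = 1/2 ↦ 1  ≥
a = 1, b = 1 ↦ 1  ≥
So 5 of the 9 assignments meet the threshold.

5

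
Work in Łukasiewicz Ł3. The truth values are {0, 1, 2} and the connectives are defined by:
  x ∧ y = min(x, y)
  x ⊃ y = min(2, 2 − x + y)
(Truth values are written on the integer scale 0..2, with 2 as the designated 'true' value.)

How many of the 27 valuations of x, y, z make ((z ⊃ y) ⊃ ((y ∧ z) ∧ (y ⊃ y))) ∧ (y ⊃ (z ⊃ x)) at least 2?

value 2: 6 assignments (counts)
value 1: 11 assignments
value 0: 10 assignments
So 6 of the 27 assignments meet the threshold.

6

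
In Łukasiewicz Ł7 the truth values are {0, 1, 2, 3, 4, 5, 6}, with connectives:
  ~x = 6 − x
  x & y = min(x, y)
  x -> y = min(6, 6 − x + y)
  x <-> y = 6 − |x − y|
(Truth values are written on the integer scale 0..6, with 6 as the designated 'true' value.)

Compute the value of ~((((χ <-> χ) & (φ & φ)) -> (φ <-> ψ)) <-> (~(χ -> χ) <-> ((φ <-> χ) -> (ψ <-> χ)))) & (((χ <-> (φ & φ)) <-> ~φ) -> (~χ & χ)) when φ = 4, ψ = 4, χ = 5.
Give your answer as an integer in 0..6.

χ <-> χ = 5 <-> 5 = 6
φ & φ = 4 & 4 = 4
(χ <-> χ) & (φ & φ) = 6 & 4 = 4
φ <-> ψ = 4 <-> 4 = 6
((χ <-> χ) & (φ & φ)) -> (φ <-> ψ) = 4 -> 6 = 6
χ -> χ = 5 -> 5 = 6
~(χ -> χ) = ~6 = 0
φ <-> χ = 4 <-> 5 = 5
ψ <-> χ = 4 <-> 5 = 5
(φ <-> χ) -> (ψ <-> χ) = 5 -> 5 = 6
~(χ -> χ) <-> ((φ <-> χ) -> (ψ <-> χ)) = 0 <-> 6 = 0
(((χ <-> χ) & (φ & φ)) -> (φ <-> ψ)) <-> (~(χ -> χ) <-> ((φ <-> χ) -> (ψ <-> χ))) = 6 <-> 0 = 0
~((((χ <-> χ) & (φ & φ)) -> (φ <-> ψ)) <-> (~(χ -> χ) <-> ((φ <-> χ) -> (ψ <-> χ)))) = ~0 = 6
φ & φ = 4 & 4 = 4
χ <-> (φ & φ) = 5 <-> 4 = 5
~φ = ~4 = 2
(χ <-> (φ & φ)) <-> ~φ = 5 <-> 2 = 3
~χ = ~5 = 1
~χ & χ = 1 & 5 = 1
((χ <-> (φ & φ)) <-> ~φ) -> (~χ & χ) = 3 -> 1 = 4
~((((χ <-> χ) & (φ & φ)) -> (φ <-> ψ)) <-> (~(χ -> χ) <-> ((φ <-> χ) -> (ψ <-> χ)))) & (((χ <-> (φ & φ)) <-> ~φ) -> (~χ & χ)) = 6 & 4 = 4

4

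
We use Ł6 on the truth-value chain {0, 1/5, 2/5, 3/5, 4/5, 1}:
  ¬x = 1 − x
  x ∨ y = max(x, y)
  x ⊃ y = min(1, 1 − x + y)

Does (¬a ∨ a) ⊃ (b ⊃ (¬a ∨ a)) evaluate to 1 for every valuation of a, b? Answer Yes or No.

At a = 1/5, b = 1/5, for instance:
¬a = ¬1/5 = 4/5
¬a ∨ a = 4/5 ∨ 1/5 = 4/5
b ⊃ (¬a ∨ a) = 1/5 ⊃ 4/5 = 1
(¬a ∨ a) ⊃ (b ⊃ (¬a ∨ a)) = 4/5 ⊃ 1 = 1
and checking the remaining 35 assignments likewise gives ≥ 1 in every case.

Yes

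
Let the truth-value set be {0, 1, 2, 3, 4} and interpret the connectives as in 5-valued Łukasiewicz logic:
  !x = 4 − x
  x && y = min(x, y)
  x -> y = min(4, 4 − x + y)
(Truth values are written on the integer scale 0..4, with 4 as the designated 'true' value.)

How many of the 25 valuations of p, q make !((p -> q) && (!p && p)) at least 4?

value 4: 10 assignments (counts)
value 3: 10 assignments
value 2: 5 assignments
So 10 of the 25 assignments meet the threshold.

10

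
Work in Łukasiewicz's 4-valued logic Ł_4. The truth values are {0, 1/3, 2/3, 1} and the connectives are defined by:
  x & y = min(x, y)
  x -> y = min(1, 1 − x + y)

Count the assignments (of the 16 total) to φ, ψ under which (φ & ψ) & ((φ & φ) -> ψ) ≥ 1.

1

φ = 0, ψ = 0 ↦ 0  <
φ = 0, ψ = 1/3 ↦ 0  <
φ = 0, ψ = 2/3 ↦ 0  <
φ = 0, ψ = 1 ↦ 0  <
φ = 1/3, ψ = 0 ↦ 0  <
φ = 1/3, ψ = 1/3 ↦ 1/3  <
φ = 1/3, ψ = 2/3 ↦ 1/3  <
φ = 1/3, ψ = 1 ↦ 1/3  <
φ = 2/3, ψ = 0 ↦ 0  <
φ = 2/3, ψ = 1/3 ↦ 1/3  <
φ = 2/3, ψ = 2/3 ↦ 2/3  <
φ = 2/3, ψ = 1 ↦ 2/3  <
φ = 1, ψ = 0 ↦ 0  <
φ = 1, ψ = 1/3 ↦ 1/3  <
φ = 1, ψ = 2/3 ↦ 2/3  <
φ = 1, ψ = 1 ↦ 1  ≥
So 1 of the 16 assignments meets the threshold.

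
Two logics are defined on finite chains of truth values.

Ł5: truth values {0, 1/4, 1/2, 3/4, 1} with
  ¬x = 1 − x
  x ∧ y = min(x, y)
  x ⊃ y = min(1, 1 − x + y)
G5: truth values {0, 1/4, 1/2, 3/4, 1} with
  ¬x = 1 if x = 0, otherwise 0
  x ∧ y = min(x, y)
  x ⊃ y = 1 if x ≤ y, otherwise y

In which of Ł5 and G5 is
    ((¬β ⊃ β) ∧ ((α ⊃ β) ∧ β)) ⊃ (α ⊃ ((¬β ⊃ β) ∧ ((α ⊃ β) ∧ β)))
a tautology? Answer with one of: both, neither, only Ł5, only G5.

both

In Ł5: every assignment gives 1 — tautology.
In G5: every assignment gives 1 — tautology.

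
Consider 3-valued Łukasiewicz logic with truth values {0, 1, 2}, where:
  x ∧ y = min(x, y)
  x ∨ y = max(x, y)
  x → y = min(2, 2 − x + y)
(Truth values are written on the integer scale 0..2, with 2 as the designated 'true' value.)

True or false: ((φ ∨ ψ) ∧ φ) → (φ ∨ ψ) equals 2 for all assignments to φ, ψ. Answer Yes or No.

Yes

φ = 0, ψ = 0 ↦ 2
φ = 0, ψ = 1 ↦ 2
φ = 0, ψ = 2 ↦ 2
φ = 1, ψ = 0 ↦ 2
φ = 1, ψ = 1 ↦ 2
φ = 1, ψ = 2 ↦ 2
φ = 2, ψ = 0 ↦ 2
φ = 2, ψ = 1 ↦ 2
φ = 2, ψ = 2 ↦ 2
Every assignment gives a value ≥ 2.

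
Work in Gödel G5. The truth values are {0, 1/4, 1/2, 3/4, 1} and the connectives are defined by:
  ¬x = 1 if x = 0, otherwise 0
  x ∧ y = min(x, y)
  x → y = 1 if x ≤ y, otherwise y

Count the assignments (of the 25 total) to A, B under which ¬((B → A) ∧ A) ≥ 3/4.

5

value 1: 5 assignments (counts)
value 0: 20 assignments
So 5 of the 25 assignments meet the threshold.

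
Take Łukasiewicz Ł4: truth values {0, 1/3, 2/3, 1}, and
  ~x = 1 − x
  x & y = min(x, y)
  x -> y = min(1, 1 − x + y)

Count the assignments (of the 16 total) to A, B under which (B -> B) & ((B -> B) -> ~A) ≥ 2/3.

A = 0, B = 0 ↦ 1  ≥
A = 0, B = 1/3 ↦ 1  ≥
A = 0, B = 2/3 ↦ 1  ≥
A = 0, B = 1 ↦ 1  ≥
A = 1/3, B = 0 ↦ 2/3  ≥
A = 1/3, B = 1/3 ↦ 2/3  ≥
A = 1/3, B = 2/3 ↦ 2/3  ≥
A = 1/3, B = 1 ↦ 2/3  ≥
A = 2/3, B = 0 ↦ 1/3  <
A = 2/3, B = 1/3 ↦ 1/3  <
A = 2/3, B = 2/3 ↦ 1/3  <
A = 2/3, B = 1 ↦ 1/3  <
A = 1, B = 0 ↦ 0  <
A = 1, B = 1/3 ↦ 0  <
A = 1, B = 2/3 ↦ 0  <
A = 1, B = 1 ↦ 0  <
So 8 of the 16 assignments meet the threshold.

8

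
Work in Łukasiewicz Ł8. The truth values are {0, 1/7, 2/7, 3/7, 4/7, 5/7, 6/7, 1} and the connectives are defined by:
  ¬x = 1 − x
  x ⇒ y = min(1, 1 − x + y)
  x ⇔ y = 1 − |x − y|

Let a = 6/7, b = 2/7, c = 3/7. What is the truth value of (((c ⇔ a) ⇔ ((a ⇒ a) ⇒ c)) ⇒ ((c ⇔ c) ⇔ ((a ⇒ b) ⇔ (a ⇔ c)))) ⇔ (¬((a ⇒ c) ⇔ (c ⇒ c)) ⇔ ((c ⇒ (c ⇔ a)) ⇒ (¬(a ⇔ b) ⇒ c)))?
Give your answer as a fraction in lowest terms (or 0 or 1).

c ⇔ a = 3/7 ⇔ 6/7 = 4/7
a ⇒ a = 6/7 ⇒ 6/7 = 1
(a ⇒ a) ⇒ c = 1 ⇒ 3/7 = 3/7
(c ⇔ a) ⇔ ((a ⇒ a) ⇒ c) = 4/7 ⇔ 3/7 = 6/7
c ⇔ c = 3/7 ⇔ 3/7 = 1
a ⇒ b = 6/7 ⇒ 2/7 = 3/7
a ⇔ c = 6/7 ⇔ 3/7 = 4/7
(a ⇒ b) ⇔ (a ⇔ c) = 3/7 ⇔ 4/7 = 6/7
(c ⇔ c) ⇔ ((a ⇒ b) ⇔ (a ⇔ c)) = 1 ⇔ 6/7 = 6/7
((c ⇔ a) ⇔ ((a ⇒ a) ⇒ c)) ⇒ ((c ⇔ c) ⇔ ((a ⇒ b) ⇔ (a ⇔ c))) = 6/7 ⇒ 6/7 = 1
a ⇒ c = 6/7 ⇒ 3/7 = 4/7
c ⇒ c = 3/7 ⇒ 3/7 = 1
(a ⇒ c) ⇔ (c ⇒ c) = 4/7 ⇔ 1 = 4/7
¬((a ⇒ c) ⇔ (c ⇒ c)) = ¬4/7 = 3/7
c ⇔ a = 3/7 ⇔ 6/7 = 4/7
c ⇒ (c ⇔ a) = 3/7 ⇒ 4/7 = 1
a ⇔ b = 6/7 ⇔ 2/7 = 3/7
¬(a ⇔ b) = ¬3/7 = 4/7
¬(a ⇔ b) ⇒ c = 4/7 ⇒ 3/7 = 6/7
(c ⇒ (c ⇔ a)) ⇒ (¬(a ⇔ b) ⇒ c) = 1 ⇒ 6/7 = 6/7
¬((a ⇒ c) ⇔ (c ⇒ c)) ⇔ ((c ⇒ (c ⇔ a)) ⇒ (¬(a ⇔ b) ⇒ c)) = 3/7 ⇔ 6/7 = 4/7
(((c ⇔ a) ⇔ ((a ⇒ a) ⇒ c)) ⇒ ((c ⇔ c) ⇔ ((a ⇒ b) ⇔ (a ⇔ c)))) ⇔ (¬((a ⇒ c) ⇔ (c ⇒ c)) ⇔ ((c ⇒ (c ⇔ a)) ⇒ (¬(a ⇔ b) ⇒ c))) = 1 ⇔ 4/7 = 4/7

4/7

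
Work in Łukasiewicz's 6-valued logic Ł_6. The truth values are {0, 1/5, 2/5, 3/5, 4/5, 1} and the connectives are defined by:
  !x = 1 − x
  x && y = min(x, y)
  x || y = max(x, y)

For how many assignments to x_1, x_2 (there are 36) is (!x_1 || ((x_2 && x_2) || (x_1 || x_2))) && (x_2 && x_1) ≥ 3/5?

value 1: 1 assignment (counts)
value 4/5: 3 assignments (counts)
value 3/5: 5 assignments (counts)
value 2/5: 7 assignments
value 1/5: 9 assignments
value 0: 11 assignments
So 9 of the 36 assignments meet the threshold.

9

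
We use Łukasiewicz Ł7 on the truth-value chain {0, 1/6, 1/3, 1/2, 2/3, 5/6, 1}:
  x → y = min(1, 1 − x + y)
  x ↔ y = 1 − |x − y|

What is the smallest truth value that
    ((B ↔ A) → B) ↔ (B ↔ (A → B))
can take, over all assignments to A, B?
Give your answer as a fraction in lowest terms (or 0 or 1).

Take A = 0, B = 1/2:
B ↔ A = 1/2 ↔ 0 = 1/2
(B ↔ A) → B = 1/2 → 1/2 = 1
A → B = 0 → 1/2 = 1
B ↔ (A → B) = 1/2 ↔ 1 = 1/2
((B ↔ A) → B) ↔ (B ↔ (A → B)) = 1 ↔ 1/2 = 1/2
No assignment yields a value below 1/2, so this is the minimum.

1/2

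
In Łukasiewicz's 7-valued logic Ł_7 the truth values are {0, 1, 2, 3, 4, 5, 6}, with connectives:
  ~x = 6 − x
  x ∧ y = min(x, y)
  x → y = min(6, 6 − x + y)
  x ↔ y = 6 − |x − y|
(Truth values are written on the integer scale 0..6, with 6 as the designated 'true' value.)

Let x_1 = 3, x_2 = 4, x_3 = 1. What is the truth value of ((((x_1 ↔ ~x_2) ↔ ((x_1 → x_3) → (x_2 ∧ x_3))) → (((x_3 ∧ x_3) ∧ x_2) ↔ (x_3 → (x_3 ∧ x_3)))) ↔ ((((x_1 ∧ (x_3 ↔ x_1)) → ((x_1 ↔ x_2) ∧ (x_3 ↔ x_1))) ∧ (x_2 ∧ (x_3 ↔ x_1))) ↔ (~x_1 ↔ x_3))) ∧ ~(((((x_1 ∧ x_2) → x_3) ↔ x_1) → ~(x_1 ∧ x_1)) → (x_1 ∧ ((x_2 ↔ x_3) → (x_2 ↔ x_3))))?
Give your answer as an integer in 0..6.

1

~x_2 = ~4 = 2
x_1 ↔ ~x_2 = 3 ↔ 2 = 5
x_1 → x_3 = 3 → 1 = 4
x_2 ∧ x_3 = 4 ∧ 1 = 1
(x_1 → x_3) → (x_2 ∧ x_3) = 4 → 1 = 3
(x_1 ↔ ~x_2) ↔ ((x_1 → x_3) → (x_2 ∧ x_3)) = 5 ↔ 3 = 4
x_3 ∧ x_3 = 1 ∧ 1 = 1
(x_3 ∧ x_3) ∧ x_2 = 1 ∧ 4 = 1
x_3 ∧ x_3 = 1 ∧ 1 = 1
x_3 → (x_3 ∧ x_3) = 1 → 1 = 6
((x_3 ∧ x_3) ∧ x_2) ↔ (x_3 → (x_3 ∧ x_3)) = 1 ↔ 6 = 1
((x_1 ↔ ~x_2) ↔ ((x_1 → x_3) → (x_2 ∧ x_3))) → (((x_3 ∧ x_3) ∧ x_2) ↔ (x_3 → (x_3 ∧ x_3))) = 4 → 1 = 3
x_3 ↔ x_1 = 1 ↔ 3 = 4
x_1 ∧ (x_3 ↔ x_1) = 3 ∧ 4 = 3
x_1 ↔ x_2 = 3 ↔ 4 = 5
x_3 ↔ x_1 = 1 ↔ 3 = 4
(x_1 ↔ x_2) ∧ (x_3 ↔ x_1) = 5 ∧ 4 = 4
(x_1 ∧ (x_3 ↔ x_1)) → ((x_1 ↔ x_2) ∧ (x_3 ↔ x_1)) = 3 → 4 = 6
x_3 ↔ x_1 = 1 ↔ 3 = 4
x_2 ∧ (x_3 ↔ x_1) = 4 ∧ 4 = 4
((x_1 ∧ (x_3 ↔ x_1)) → ((x_1 ↔ x_2) ∧ (x_3 ↔ x_1))) ∧ (x_2 ∧ (x_3 ↔ x_1)) = 6 ∧ 4 = 4
~x_1 = ~3 = 3
~x_1 ↔ x_3 = 3 ↔ 1 = 4
(((x_1 ∧ (x_3 ↔ x_1)) → ((x_1 ↔ x_2) ∧ (x_3 ↔ x_1))) ∧ (x_2 ∧ (x_3 ↔ x_1))) ↔ (~x_1 ↔ x_3) = 4 ↔ 4 = 6
(((x_1 ↔ ~x_2) ↔ ((x_1 → x_3) → (x_2 ∧ x_3))) → (((x_3 ∧ x_3) ∧ x_2) ↔ (x_3 → (x_3 ∧ x_3)))) ↔ ((((x_1 ∧ (x_3 ↔ x_1)) → ((x_1 ↔ x_2) ∧ (x_3 ↔ x_1))) ∧ (x_2 ∧ (x_3 ↔ x_1))) ↔ (~x_1 ↔ x_3)) = 3 ↔ 6 = 3
x_1 ∧ x_2 = 3 ∧ 4 = 3
(x_1 ∧ x_2) → x_3 = 3 → 1 = 4
((x_1 ∧ x_2) → x_3) ↔ x_1 = 4 ↔ 3 = 5
x_1 ∧ x_1 = 3 ∧ 3 = 3
~(x_1 ∧ x_1) = ~3 = 3
(((x_1 ∧ x_2) → x_3) ↔ x_1) → ~(x_1 ∧ x_1) = 5 → 3 = 4
x_2 ↔ x_3 = 4 ↔ 1 = 3
x_2 ↔ x_3 = 4 ↔ 1 = 3
(x_2 ↔ x_3) → (x_2 ↔ x_3) = 3 → 3 = 6
x_1 ∧ ((x_2 ↔ x_3) → (x_2 ↔ x_3)) = 3 ∧ 6 = 3
((((x_1 ∧ x_2) → x_3) ↔ x_1) → ~(x_1 ∧ x_1)) → (x_1 ∧ ((x_2 ↔ x_3) → (x_2 ↔ x_3))) = 4 → 3 = 5
~(((((x_1 ∧ x_2) → x_3) ↔ x_1) → ~(x_1 ∧ x_1)) → (x_1 ∧ ((x_2 ↔ x_3) → (x_2 ↔ x_3)))) = ~5 = 1
((((x_1 ↔ ~x_2) ↔ ((x_1 → x_3) → (x_2 ∧ x_3))) → (((x_3 ∧ x_3) ∧ x_2) ↔ (x_3 → (x_3 ∧ x_3)))) ↔ ((((x_1 ∧ (x_3 ↔ x_1)) → ((x_1 ↔ x_2) ∧ (x_3 ↔ x_1))) ∧ (x_2 ∧ (x_3 ↔ x_1))) ↔ (~x_1 ↔ x_3))) ∧ ~(((((x_1 ∧ x_2) → x_3) ↔ x_1) → ~(x_1 ∧ x_1)) → (x_1 ∧ ((x_2 ↔ x_3) → (x_2 ↔ x_3)))) = 3 ∧ 1 = 1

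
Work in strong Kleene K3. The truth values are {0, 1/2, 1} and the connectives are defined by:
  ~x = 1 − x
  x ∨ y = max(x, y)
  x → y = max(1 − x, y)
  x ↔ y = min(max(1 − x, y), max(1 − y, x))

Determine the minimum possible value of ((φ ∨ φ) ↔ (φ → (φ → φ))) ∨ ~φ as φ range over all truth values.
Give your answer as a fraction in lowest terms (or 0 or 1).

Take φ = 1/2:
φ ∨ φ = 1/2 ∨ 1/2 = 1/2
φ → φ = 1/2 → 1/2 = 1/2
φ → (φ → φ) = 1/2 → 1/2 = 1/2
(φ ∨ φ) ↔ (φ → (φ → φ)) = 1/2 ↔ 1/2 = 1/2
~φ = ~1/2 = 1/2
((φ ∨ φ) ↔ (φ → (φ → φ))) ∨ ~φ = 1/2 ∨ 1/2 = 1/2
No assignment yields a value below 1/2, so this is the minimum.

1/2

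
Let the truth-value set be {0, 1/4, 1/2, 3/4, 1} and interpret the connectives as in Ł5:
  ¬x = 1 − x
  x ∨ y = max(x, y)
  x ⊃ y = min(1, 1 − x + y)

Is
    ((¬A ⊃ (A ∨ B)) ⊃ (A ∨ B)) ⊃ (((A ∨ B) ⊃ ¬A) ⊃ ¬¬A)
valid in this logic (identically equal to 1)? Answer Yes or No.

No

Counterexample: take A = 0, B = 0.
¬A = ¬0 = 1
A ∨ B = 0 ∨ 0 = 0
¬A ⊃ (A ∨ B) = 1 ⊃ 0 = 0
A ∨ B = 0 ∨ 0 = 0
(¬A ⊃ (A ∨ B)) ⊃ (A ∨ B) = 0 ⊃ 0 = 1
A ∨ B = 0 ∨ 0 = 0
¬A = ¬0 = 1
(A ∨ B) ⊃ ¬A = 0 ⊃ 1 = 1
¬¬A = ¬1 = 0
((A ∨ B) ⊃ ¬A) ⊃ ¬¬A = 1 ⊃ 0 = 0
((¬A ⊃ (A ∨ B)) ⊃ (A ∨ B)) ⊃ (((A ∨ B) ⊃ ¬A) ⊃ ¬¬A) = 1 ⊃ 0 = 0
This gives 0 ≠ 1.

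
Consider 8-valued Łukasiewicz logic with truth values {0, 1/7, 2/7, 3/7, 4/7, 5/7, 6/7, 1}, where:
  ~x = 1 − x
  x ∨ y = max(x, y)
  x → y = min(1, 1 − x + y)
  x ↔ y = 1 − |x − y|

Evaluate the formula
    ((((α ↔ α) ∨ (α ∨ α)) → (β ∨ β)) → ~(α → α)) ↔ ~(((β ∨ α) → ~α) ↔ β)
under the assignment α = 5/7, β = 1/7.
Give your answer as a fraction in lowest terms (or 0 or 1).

α ↔ α = 5/7 ↔ 5/7 = 1
α ∨ α = 5/7 ∨ 5/7 = 5/7
(α ↔ α) ∨ (α ∨ α) = 1 ∨ 5/7 = 1
β ∨ β = 1/7 ∨ 1/7 = 1/7
((α ↔ α) ∨ (α ∨ α)) → (β ∨ β) = 1 → 1/7 = 1/7
α → α = 5/7 → 5/7 = 1
~(α → α) = ~1 = 0
(((α ↔ α) ∨ (α ∨ α)) → (β ∨ β)) → ~(α → α) = 1/7 → 0 = 6/7
β ∨ α = 1/7 ∨ 5/7 = 5/7
~α = ~5/7 = 2/7
(β ∨ α) → ~α = 5/7 → 2/7 = 4/7
((β ∨ α) → ~α) ↔ β = 4/7 ↔ 1/7 = 4/7
~(((β ∨ α) → ~α) ↔ β) = ~4/7 = 3/7
((((α ↔ α) ∨ (α ∨ α)) → (β ∨ β)) → ~(α → α)) ↔ ~(((β ∨ α) → ~α) ↔ β) = 6/7 ↔ 3/7 = 4/7

4/7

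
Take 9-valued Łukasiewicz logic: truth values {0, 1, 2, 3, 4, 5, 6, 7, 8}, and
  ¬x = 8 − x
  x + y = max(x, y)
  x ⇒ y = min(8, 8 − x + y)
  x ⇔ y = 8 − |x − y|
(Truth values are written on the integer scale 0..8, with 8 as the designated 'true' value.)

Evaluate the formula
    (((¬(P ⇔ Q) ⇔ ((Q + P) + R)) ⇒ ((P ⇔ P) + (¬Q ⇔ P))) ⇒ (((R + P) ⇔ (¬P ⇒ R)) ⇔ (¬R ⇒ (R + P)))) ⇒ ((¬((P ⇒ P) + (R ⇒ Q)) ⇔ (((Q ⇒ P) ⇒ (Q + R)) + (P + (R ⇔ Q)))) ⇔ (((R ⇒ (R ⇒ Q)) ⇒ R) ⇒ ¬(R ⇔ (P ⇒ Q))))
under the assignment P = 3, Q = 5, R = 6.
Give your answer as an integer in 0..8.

P ⇔ Q = 3 ⇔ 5 = 6
¬(P ⇔ Q) = ¬6 = 2
Q + P = 5 + 3 = 5
(Q + P) + R = 5 + 6 = 6
¬(P ⇔ Q) ⇔ ((Q + P) + R) = 2 ⇔ 6 = 4
P ⇔ P = 3 ⇔ 3 = 8
¬Q = ¬5 = 3
¬Q ⇔ P = 3 ⇔ 3 = 8
(P ⇔ P) + (¬Q ⇔ P) = 8 + 8 = 8
(¬(P ⇔ Q) ⇔ ((Q + P) + R)) ⇒ ((P ⇔ P) + (¬Q ⇔ P)) = 4 ⇒ 8 = 8
R + P = 6 + 3 = 6
¬P = ¬3 = 5
¬P ⇒ R = 5 ⇒ 6 = 8
(R + P) ⇔ (¬P ⇒ R) = 6 ⇔ 8 = 6
¬R = ¬6 = 2
R + P = 6 + 3 = 6
¬R ⇒ (R + P) = 2 ⇒ 6 = 8
((R + P) ⇔ (¬P ⇒ R)) ⇔ (¬R ⇒ (R + P)) = 6 ⇔ 8 = 6
((¬(P ⇔ Q) ⇔ ((Q + P) + R)) ⇒ ((P ⇔ P) + (¬Q ⇔ P))) ⇒ (((R + P) ⇔ (¬P ⇒ R)) ⇔ (¬R ⇒ (R + P))) = 8 ⇒ 6 = 6
P ⇒ P = 3 ⇒ 3 = 8
R ⇒ Q = 6 ⇒ 5 = 7
(P ⇒ P) + (R ⇒ Q) = 8 + 7 = 8
¬((P ⇒ P) + (R ⇒ Q)) = ¬8 = 0
Q ⇒ P = 5 ⇒ 3 = 6
Q + R = 5 + 6 = 6
(Q ⇒ P) ⇒ (Q + R) = 6 ⇒ 6 = 8
R ⇔ Q = 6 ⇔ 5 = 7
P + (R ⇔ Q) = 3 + 7 = 7
((Q ⇒ P) ⇒ (Q + R)) + (P + (R ⇔ Q)) = 8 + 7 = 8
¬((P ⇒ P) + (R ⇒ Q)) ⇔ (((Q ⇒ P) ⇒ (Q + R)) + (P + (R ⇔ Q))) = 0 ⇔ 8 = 0
R ⇒ Q = 6 ⇒ 5 = 7
R ⇒ (R ⇒ Q) = 6 ⇒ 7 = 8
(R ⇒ (R ⇒ Q)) ⇒ R = 8 ⇒ 6 = 6
P ⇒ Q = 3 ⇒ 5 = 8
R ⇔ (P ⇒ Q) = 6 ⇔ 8 = 6
¬(R ⇔ (P ⇒ Q)) = ¬6 = 2
((R ⇒ (R ⇒ Q)) ⇒ R) ⇒ ¬(R ⇔ (P ⇒ Q)) = 6 ⇒ 2 = 4
(¬((P ⇒ P) + (R ⇒ Q)) ⇔ (((Q ⇒ P) ⇒ (Q + R)) + (P + (R ⇔ Q)))) ⇔ (((R ⇒ (R ⇒ Q)) ⇒ R) ⇒ ¬(R ⇔ (P ⇒ Q))) = 0 ⇔ 4 = 4
(((¬(P ⇔ Q) ⇔ ((Q + P) + R)) ⇒ ((P ⇔ P) + (¬Q ⇔ P))) ⇒ (((R + P) ⇔ (¬P ⇒ R)) ⇔ (¬R ⇒ (R + P)))) ⇒ ((¬((P ⇒ P) + (R ⇒ Q)) ⇔ (((Q ⇒ P) ⇒ (Q + R)) + (P + (R ⇔ Q)))) ⇔ (((R ⇒ (R ⇒ Q)) ⇒ R) ⇒ ¬(R ⇔ (P ⇒ Q)))) = 6 ⇒ 4 = 6

6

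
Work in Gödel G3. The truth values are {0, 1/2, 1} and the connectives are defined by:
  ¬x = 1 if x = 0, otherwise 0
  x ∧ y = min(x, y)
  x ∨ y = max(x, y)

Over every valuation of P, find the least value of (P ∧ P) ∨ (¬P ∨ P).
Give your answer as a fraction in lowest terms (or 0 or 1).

1/2

Take P = 1/2:
P ∧ P = 1/2 ∧ 1/2 = 1/2
¬P = ¬1/2 = 0
¬P ∨ P = 0 ∨ 1/2 = 1/2
(P ∧ P) ∨ (¬P ∨ P) = 1/2 ∨ 1/2 = 1/2
No assignment yields a value below 1/2, so this is the minimum.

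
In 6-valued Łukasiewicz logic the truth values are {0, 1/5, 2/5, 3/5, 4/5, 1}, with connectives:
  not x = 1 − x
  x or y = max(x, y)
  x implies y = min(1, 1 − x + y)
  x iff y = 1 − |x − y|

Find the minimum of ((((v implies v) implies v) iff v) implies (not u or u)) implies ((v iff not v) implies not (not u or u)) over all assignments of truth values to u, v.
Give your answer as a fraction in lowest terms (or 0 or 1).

Take u = 0, v = 2/5:
v implies v = 2/5 implies 2/5 = 1
(v implies v) implies v = 1 implies 2/5 = 2/5
((v implies v) implies v) iff v = 2/5 iff 2/5 = 1
not u = not 0 = 1
not u or u = 1 or 0 = 1
(((v implies v) implies v) iff v) implies (not u or u) = 1 implies 1 = 1
not v = not 2/5 = 3/5
v iff not v = 2/5 iff 3/5 = 4/5
not u = not 0 = 1
not u or u = 1 or 0 = 1
not (not u or u) = not 1 = 0
(v iff not v) implies not (not u or u) = 4/5 implies 0 = 1/5
((((v implies v) implies v) iff v) implies (not u or u)) implies ((v iff not v) implies not (not u or u)) = 1 implies 1/5 = 1/5
No assignment yields a value below 1/5, so this is the minimum.

1/5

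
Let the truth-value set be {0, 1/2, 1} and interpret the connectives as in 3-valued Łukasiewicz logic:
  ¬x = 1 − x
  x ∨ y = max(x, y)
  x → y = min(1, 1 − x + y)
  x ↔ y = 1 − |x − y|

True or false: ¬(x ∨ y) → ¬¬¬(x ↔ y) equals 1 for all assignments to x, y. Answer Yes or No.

Counterexample: take x = 0, y = 0.
x ∨ y = 0 ∨ 0 = 0
¬(x ∨ y) = ¬0 = 1
x ↔ y = 0 ↔ 0 = 1
¬(x ↔ y) = ¬1 = 0
¬¬(x ↔ y) = ¬0 = 1
¬¬¬(x ↔ y) = ¬1 = 0
¬(x ∨ y) → ¬¬¬(x ↔ y) = 1 → 0 = 0
This gives 0 ≠ 1.

No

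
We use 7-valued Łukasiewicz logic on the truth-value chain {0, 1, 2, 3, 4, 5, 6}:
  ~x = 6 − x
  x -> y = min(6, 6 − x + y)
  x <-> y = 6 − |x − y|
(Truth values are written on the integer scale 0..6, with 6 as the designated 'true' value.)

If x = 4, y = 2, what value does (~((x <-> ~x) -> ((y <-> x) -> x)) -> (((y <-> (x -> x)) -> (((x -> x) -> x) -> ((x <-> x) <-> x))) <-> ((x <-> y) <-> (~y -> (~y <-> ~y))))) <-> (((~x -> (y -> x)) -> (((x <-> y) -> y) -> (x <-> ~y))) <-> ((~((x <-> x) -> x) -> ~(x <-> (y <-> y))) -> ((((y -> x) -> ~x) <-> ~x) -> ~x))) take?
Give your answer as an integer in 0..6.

~x = ~4 = 2
x <-> ~x = 4 <-> 2 = 4
y <-> x = 2 <-> 4 = 4
(y <-> x) -> x = 4 -> 4 = 6
(x <-> ~x) -> ((y <-> x) -> x) = 4 -> 6 = 6
~((x <-> ~x) -> ((y <-> x) -> x)) = ~6 = 0
x -> x = 4 -> 4 = 6
y <-> (x -> x) = 2 <-> 6 = 2
x -> x = 4 -> 4 = 6
(x -> x) -> x = 6 -> 4 = 4
x <-> x = 4 <-> 4 = 6
(x <-> x) <-> x = 6 <-> 4 = 4
((x -> x) -> x) -> ((x <-> x) <-> x) = 4 -> 4 = 6
(y <-> (x -> x)) -> (((x -> x) -> x) -> ((x <-> x) <-> x)) = 2 -> 6 = 6
x <-> y = 4 <-> 2 = 4
~y = ~2 = 4
~y = ~2 = 4
~y = ~2 = 4
~y <-> ~y = 4 <-> 4 = 6
~y -> (~y <-> ~y) = 4 -> 6 = 6
(x <-> y) <-> (~y -> (~y <-> ~y)) = 4 <-> 6 = 4
((y <-> (x -> x)) -> (((x -> x) -> x) -> ((x <-> x) <-> x))) <-> ((x <-> y) <-> (~y -> (~y <-> ~y))) = 6 <-> 4 = 4
~((x <-> ~x) -> ((y <-> x) -> x)) -> (((y <-> (x -> x)) -> (((x -> x) -> x) -> ((x <-> x) <-> x))) <-> ((x <-> y) <-> (~y -> (~y <-> ~y)))) = 0 -> 4 = 6
~x = ~4 = 2
y -> x = 2 -> 4 = 6
~x -> (y -> x) = 2 -> 6 = 6
x <-> y = 4 <-> 2 = 4
(x <-> y) -> y = 4 -> 2 = 4
~y = ~2 = 4
x <-> ~y = 4 <-> 4 = 6
((x <-> y) -> y) -> (x <-> ~y) = 4 -> 6 = 6
(~x -> (y -> x)) -> (((x <-> y) -> y) -> (x <-> ~y)) = 6 -> 6 = 6
x <-> x = 4 <-> 4 = 6
(x <-> x) -> x = 6 -> 4 = 4
~((x <-> x) -> x) = ~4 = 2
y <-> y = 2 <-> 2 = 6
x <-> (y <-> y) = 4 <-> 6 = 4
~(x <-> (y <-> y)) = ~4 = 2
~((x <-> x) -> x) -> ~(x <-> (y <-> y)) = 2 -> 2 = 6
y -> x = 2 -> 4 = 6
~x = ~4 = 2
(y -> x) -> ~x = 6 -> 2 = 2
~x = ~4 = 2
((y -> x) -> ~x) <-> ~x = 2 <-> 2 = 6
~x = ~4 = 2
(((y -> x) -> ~x) <-> ~x) -> ~x = 6 -> 2 = 2
(~((x <-> x) -> x) -> ~(x <-> (y <-> y))) -> ((((y -> x) -> ~x) <-> ~x) -> ~x) = 6 -> 2 = 2
((~x -> (y -> x)) -> (((x <-> y) -> y) -> (x <-> ~y))) <-> ((~((x <-> x) -> x) -> ~(x <-> (y <-> y))) -> ((((y -> x) -> ~x) <-> ~x) -> ~x)) = 6 <-> 2 = 2
(~((x <-> ~x) -> ((y <-> x) -> x)) -> (((y <-> (x -> x)) -> (((x -> x) -> x) -> ((x <-> x) <-> x))) <-> ((x <-> y) <-> (~y -> (~y <-> ~y))))) <-> (((~x -> (y -> x)) -> (((x <-> y) -> y) -> (x <-> ~y))) <-> ((~((x <-> x) -> x) -> ~(x <-> (y <-> y))) -> ((((y -> x) -> ~x) <-> ~x) -> ~x))) = 6 <-> 2 = 2

2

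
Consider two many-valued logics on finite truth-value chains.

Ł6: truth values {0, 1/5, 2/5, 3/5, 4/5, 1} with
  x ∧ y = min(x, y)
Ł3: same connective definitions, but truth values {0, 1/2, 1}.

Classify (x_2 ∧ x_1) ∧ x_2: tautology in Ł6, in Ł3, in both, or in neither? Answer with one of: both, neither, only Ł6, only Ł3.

neither

In Ł6: at x_1 = 0, x_2 = 0 the value is 0 — not a tautology.
In Ł3: at x_1 = 0, x_2 = 0 the value is 0 — not a tautology.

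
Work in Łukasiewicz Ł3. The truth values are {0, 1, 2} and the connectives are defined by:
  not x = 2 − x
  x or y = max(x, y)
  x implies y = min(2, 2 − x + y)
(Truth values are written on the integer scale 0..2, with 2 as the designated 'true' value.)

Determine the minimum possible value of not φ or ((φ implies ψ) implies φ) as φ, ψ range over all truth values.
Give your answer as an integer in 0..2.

Take φ = 1, ψ = 1:
not φ = not 1 = 1
φ implies ψ = 1 implies 1 = 2
(φ implies ψ) implies φ = 2 implies 1 = 1
not φ or ((φ implies ψ) implies φ) = 1 or 1 = 1
No assignment yields a value below 1, so this is the minimum.

1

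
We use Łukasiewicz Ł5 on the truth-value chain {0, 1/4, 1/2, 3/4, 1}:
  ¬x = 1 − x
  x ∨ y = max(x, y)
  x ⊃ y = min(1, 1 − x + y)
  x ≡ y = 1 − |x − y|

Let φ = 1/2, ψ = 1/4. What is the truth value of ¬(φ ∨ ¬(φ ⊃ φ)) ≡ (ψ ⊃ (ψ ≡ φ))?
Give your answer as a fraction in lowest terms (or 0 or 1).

φ ⊃ φ = 1/2 ⊃ 1/2 = 1
¬(φ ⊃ φ) = ¬1 = 0
φ ∨ ¬(φ ⊃ φ) = 1/2 ∨ 0 = 1/2
¬(φ ∨ ¬(φ ⊃ φ)) = ¬1/2 = 1/2
ψ ≡ φ = 1/4 ≡ 1/2 = 3/4
ψ ⊃ (ψ ≡ φ) = 1/4 ⊃ 3/4 = 1
¬(φ ∨ ¬(φ ⊃ φ)) ≡ (ψ ⊃ (ψ ≡ φ)) = 1/2 ≡ 1 = 1/2

1/2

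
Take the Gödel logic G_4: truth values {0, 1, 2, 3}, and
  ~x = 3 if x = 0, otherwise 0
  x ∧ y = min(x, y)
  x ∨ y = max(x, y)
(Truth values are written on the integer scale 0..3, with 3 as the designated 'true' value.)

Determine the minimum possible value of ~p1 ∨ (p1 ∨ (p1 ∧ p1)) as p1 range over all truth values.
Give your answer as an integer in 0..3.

Take p1 = 1:
~p1 = ~1 = 0
p1 ∧ p1 = 1 ∧ 1 = 1
p1 ∨ (p1 ∧ p1) = 1 ∨ 1 = 1
~p1 ∨ (p1 ∨ (p1 ∧ p1)) = 0 ∨ 1 = 1
No assignment yields a value below 1, so this is the minimum.

1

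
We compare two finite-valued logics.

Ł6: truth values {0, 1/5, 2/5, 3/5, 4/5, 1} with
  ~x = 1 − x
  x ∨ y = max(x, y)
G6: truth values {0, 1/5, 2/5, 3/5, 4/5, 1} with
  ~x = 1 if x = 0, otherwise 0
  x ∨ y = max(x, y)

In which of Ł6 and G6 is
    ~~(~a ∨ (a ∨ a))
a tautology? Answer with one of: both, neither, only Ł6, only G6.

only G6

In Ł6: at a = 1/5 the value is 4/5 — not a tautology.
In G6: every assignment gives 1 — tautology.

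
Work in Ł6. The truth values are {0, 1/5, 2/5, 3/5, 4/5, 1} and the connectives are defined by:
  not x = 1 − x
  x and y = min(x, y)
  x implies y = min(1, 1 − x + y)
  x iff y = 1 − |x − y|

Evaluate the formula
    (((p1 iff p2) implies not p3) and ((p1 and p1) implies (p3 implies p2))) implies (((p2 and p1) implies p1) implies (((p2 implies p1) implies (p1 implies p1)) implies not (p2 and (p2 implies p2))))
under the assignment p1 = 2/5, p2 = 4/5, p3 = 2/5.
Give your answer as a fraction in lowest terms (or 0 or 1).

1/5

p1 iff p2 = 2/5 iff 4/5 = 3/5
not p3 = not 2/5 = 3/5
(p1 iff p2) implies not p3 = 3/5 implies 3/5 = 1
p1 and p1 = 2/5 and 2/5 = 2/5
p3 implies p2 = 2/5 implies 4/5 = 1
(p1 and p1) implies (p3 implies p2) = 2/5 implies 1 = 1
((p1 iff p2) implies not p3) and ((p1 and p1) implies (p3 implies p2)) = 1 and 1 = 1
p2 and p1 = 4/5 and 2/5 = 2/5
(p2 and p1) implies p1 = 2/5 implies 2/5 = 1
p2 implies p1 = 4/5 implies 2/5 = 3/5
p1 implies p1 = 2/5 implies 2/5 = 1
(p2 implies p1) implies (p1 implies p1) = 3/5 implies 1 = 1
p2 implies p2 = 4/5 implies 4/5 = 1
p2 and (p2 implies p2) = 4/5 and 1 = 4/5
not (p2 and (p2 implies p2)) = not 4/5 = 1/5
((p2 implies p1) implies (p1 implies p1)) implies not (p2 and (p2 implies p2)) = 1 implies 1/5 = 1/5
((p2 and p1) implies p1) implies (((p2 implies p1) implies (p1 implies p1)) implies not (p2 and (p2 implies p2))) = 1 implies 1/5 = 1/5
(((p1 iff p2) implies not p3) and ((p1 and p1) implies (p3 implies p2))) implies (((p2 and p1) implies p1) implies (((p2 implies p1) implies (p1 implies p1)) implies not (p2 and (p2 implies p2)))) = 1 implies 1/5 = 1/5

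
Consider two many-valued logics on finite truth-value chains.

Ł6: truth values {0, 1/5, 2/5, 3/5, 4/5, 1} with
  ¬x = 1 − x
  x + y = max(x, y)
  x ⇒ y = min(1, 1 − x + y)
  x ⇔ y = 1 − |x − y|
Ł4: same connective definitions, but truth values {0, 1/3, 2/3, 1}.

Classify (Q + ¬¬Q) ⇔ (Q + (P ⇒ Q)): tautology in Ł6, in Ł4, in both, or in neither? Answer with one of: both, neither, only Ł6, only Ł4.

neither

In Ł6: at P = 0, Q = 0 the value is 0 — not a tautology.
In Ł4: at P = 0, Q = 0 the value is 0 — not a tautology.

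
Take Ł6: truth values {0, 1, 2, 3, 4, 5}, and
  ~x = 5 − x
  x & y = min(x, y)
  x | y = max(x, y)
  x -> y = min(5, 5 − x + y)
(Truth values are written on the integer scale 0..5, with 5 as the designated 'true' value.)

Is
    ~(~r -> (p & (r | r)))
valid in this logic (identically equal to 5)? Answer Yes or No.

No

Counterexample: take p = 0, r = 1.
~r = ~1 = 4
r | r = 1 | 1 = 1
p & (r | r) = 0 & 1 = 0
~r -> (p & (r | r)) = 4 -> 0 = 1
~(~r -> (p & (r | r))) = ~1 = 4
This gives 4 ≠ 5.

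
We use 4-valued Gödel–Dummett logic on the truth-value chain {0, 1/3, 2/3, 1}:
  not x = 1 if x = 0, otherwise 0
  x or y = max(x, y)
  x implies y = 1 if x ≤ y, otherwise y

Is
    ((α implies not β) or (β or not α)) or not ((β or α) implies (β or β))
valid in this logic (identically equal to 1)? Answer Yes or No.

Counterexample: take α = 1/3, β = 1/3.
not β = not 1/3 = 0
α implies not β = 1/3 implies 0 = 0
not α = not 1/3 = 0
β or not α = 1/3 or 0 = 1/3
(α implies not β) or (β or not α) = 0 or 1/3 = 1/3
β or α = 1/3 or 1/3 = 1/3
β or β = 1/3 or 1/3 = 1/3
(β or α) implies (β or β) = 1/3 implies 1/3 = 1
not ((β or α) implies (β or β)) = not 1 = 0
((α implies not β) or (β or not α)) or not ((β or α) implies (β or β)) = 1/3 or 0 = 1/3
This gives 1/3 ≠ 1.

No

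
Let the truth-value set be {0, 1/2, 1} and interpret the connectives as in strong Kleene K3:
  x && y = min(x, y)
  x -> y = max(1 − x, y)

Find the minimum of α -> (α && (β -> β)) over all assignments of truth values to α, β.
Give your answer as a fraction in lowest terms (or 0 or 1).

1/2

Take α = 1/2, β = 0:
β -> β = 0 -> 0 = 1
α && (β -> β) = 1/2 && 1 = 1/2
α -> (α && (β -> β)) = 1/2 -> 1/2 = 1/2
No assignment yields a value below 1/2, so this is the minimum.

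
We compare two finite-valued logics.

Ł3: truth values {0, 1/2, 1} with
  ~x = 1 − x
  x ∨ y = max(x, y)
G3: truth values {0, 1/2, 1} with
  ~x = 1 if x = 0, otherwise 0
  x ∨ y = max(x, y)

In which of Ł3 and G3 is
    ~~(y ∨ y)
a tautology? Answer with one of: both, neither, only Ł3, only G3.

In Ł3: at y = 0 the value is 0 — not a tautology.
In G3: at y = 0 the value is 0 — not a tautology.

neither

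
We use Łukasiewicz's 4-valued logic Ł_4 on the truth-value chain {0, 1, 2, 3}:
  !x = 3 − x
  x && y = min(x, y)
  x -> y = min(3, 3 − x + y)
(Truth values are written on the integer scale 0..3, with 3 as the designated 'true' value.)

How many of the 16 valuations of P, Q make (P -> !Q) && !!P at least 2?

5

P = 0, Q = 0 ↦ 0  <
P = 0, Q = 1 ↦ 0  <
P = 0, Q = 2 ↦ 0  <
P = 0, Q = 3 ↦ 0  <
P = 1, Q = 0 ↦ 1  <
P = 1, Q = 1 ↦ 1  <
P = 1, Q = 2 ↦ 1  <
P = 1, Q = 3 ↦ 1  <
P = 2, Q = 0 ↦ 2  ≥
P = 2, Q = 1 ↦ 2  ≥
P = 2, Q = 2 ↦ 2  ≥
P = 2, Q = 3 ↦ 1  <
P = 3, Q = 0 ↦ 3  ≥
P = 3, Q = 1 ↦ 2  ≥
P = 3, Q = 2 ↦ 1  <
P = 3, Q = 3 ↦ 0  <
So 5 of the 16 assignments meet the threshold.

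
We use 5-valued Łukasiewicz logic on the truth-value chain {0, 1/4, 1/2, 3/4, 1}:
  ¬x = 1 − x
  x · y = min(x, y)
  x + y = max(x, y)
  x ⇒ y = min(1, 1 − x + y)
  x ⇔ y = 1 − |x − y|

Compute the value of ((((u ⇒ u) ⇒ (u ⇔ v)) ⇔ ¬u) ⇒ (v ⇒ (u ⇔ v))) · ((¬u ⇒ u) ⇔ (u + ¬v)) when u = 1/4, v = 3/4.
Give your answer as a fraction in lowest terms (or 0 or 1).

3/4

u ⇒ u = 1/4 ⇒ 1/4 = 1
u ⇔ v = 1/4 ⇔ 3/4 = 1/2
(u ⇒ u) ⇒ (u ⇔ v) = 1 ⇒ 1/2 = 1/2
¬u = ¬1/4 = 3/4
((u ⇒ u) ⇒ (u ⇔ v)) ⇔ ¬u = 1/2 ⇔ 3/4 = 3/4
u ⇔ v = 1/4 ⇔ 3/4 = 1/2
v ⇒ (u ⇔ v) = 3/4 ⇒ 1/2 = 3/4
(((u ⇒ u) ⇒ (u ⇔ v)) ⇔ ¬u) ⇒ (v ⇒ (u ⇔ v)) = 3/4 ⇒ 3/4 = 1
¬u = ¬1/4 = 3/4
¬u ⇒ u = 3/4 ⇒ 1/4 = 1/2
¬v = ¬3/4 = 1/4
u + ¬v = 1/4 + 1/4 = 1/4
(¬u ⇒ u) ⇔ (u + ¬v) = 1/2 ⇔ 1/4 = 3/4
((((u ⇒ u) ⇒ (u ⇔ v)) ⇔ ¬u) ⇒ (v ⇒ (u ⇔ v))) · ((¬u ⇒ u) ⇔ (u + ¬v)) = 1 · 3/4 = 3/4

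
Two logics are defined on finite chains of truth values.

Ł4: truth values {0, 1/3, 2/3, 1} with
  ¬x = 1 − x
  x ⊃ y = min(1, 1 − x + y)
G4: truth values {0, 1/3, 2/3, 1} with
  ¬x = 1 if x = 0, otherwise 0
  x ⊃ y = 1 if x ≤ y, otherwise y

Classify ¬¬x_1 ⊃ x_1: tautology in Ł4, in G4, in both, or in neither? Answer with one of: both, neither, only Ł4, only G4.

In Ł4: every assignment gives 1 — tautology.
In G4: at x_1 = 1/3 the value is 1/3 — not a tautology.

only Ł4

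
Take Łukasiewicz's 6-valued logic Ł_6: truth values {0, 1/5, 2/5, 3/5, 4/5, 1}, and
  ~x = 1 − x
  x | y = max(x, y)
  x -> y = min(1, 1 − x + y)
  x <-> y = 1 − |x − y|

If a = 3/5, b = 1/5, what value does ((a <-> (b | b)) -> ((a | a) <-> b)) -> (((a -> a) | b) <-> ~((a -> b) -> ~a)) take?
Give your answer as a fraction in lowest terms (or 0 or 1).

b | b = 1/5 | 1/5 = 1/5
a <-> (b | b) = 3/5 <-> 1/5 = 3/5
a | a = 3/5 | 3/5 = 3/5
(a | a) <-> b = 3/5 <-> 1/5 = 3/5
(a <-> (b | b)) -> ((a | a) <-> b) = 3/5 -> 3/5 = 1
a -> a = 3/5 -> 3/5 = 1
(a -> a) | b = 1 | 1/5 = 1
a -> b = 3/5 -> 1/5 = 3/5
~a = ~3/5 = 2/5
(a -> b) -> ~a = 3/5 -> 2/5 = 4/5
~((a -> b) -> ~a) = ~4/5 = 1/5
((a -> a) | b) <-> ~((a -> b) -> ~a) = 1 <-> 1/5 = 1/5
((a <-> (b | b)) -> ((a | a) <-> b)) -> (((a -> a) | b) <-> ~((a -> b) -> ~a)) = 1 -> 1/5 = 1/5

1/5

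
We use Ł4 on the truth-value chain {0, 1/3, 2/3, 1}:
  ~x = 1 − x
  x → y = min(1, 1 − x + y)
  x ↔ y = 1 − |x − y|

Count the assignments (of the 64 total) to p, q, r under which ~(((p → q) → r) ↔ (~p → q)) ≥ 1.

7

value 1: 7 assignments (counts)
value 2/3: 14 assignments
value 1/3: 20 assignments
value 0: 23 assignments
So 7 of the 64 assignments meet the threshold.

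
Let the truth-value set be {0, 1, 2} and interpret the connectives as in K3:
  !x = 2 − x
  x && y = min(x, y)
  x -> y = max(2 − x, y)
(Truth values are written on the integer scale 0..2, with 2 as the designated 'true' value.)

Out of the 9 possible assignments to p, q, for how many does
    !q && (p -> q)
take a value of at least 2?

1

p = 0, q = 0 ↦ 2  ≥
p = 0, q = 1 ↦ 1  <
p = 0, q = 2 ↦ 0  <
p = 1, q = 0 ↦ 1  <
p = 1, q = 1 ↦ 1  <
p = 1, q = 2 ↦ 0  <
p = 2, q = 0 ↦ 0  <
p = 2, q = 1 ↦ 1  <
p = 2, q = 2 ↦ 0  <
So 1 of the 9 assignments meets the threshold.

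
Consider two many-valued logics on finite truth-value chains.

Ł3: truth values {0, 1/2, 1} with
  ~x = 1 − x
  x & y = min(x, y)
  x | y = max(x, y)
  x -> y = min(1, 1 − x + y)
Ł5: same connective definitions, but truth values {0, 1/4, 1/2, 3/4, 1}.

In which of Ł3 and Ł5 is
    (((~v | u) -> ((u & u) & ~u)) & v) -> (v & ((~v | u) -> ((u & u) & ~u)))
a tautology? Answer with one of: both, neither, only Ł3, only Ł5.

In Ł3: every assignment gives 1 — tautology.
In Ł5: every assignment gives 1 — tautology.

both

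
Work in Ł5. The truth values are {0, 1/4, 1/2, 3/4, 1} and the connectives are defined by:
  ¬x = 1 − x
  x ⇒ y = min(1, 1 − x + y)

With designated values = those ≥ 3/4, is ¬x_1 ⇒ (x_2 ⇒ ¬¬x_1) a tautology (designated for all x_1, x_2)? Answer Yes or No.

No

Counterexample: take x_1 = 0, x_2 = 1/2.
¬x_1 = ¬0 = 1
¬x_1 = ¬0 = 1
¬¬x_1 = ¬1 = 0
x_2 ⇒ ¬¬x_1 = 1/2 ⇒ 0 = 1/2
¬x_1 ⇒ (x_2 ⇒ ¬¬x_1) = 1 ⇒ 1/2 = 1/2
This gives 1/2, which is below 3/4.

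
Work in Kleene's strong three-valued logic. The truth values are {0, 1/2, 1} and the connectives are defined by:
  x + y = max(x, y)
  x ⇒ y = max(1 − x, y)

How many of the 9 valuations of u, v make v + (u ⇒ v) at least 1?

u = 0, v = 0 ↦ 1  ≥
u = 0, v = 1/2 ↦ 1  ≥
u = 0, v = 1 ↦ 1  ≥
u = 1/2, v = 0 ↦ 1/2  <
u = 1/2, v = 1/2 ↦ 1/2  <
u = 1/2, v = 1 ↦ 1  ≥
u = 1, v = 0 ↦ 0  <
u = 1, v = 1/2 ↦ 1/2  <
u = 1, v = 1 ↦ 1  ≥
So 5 of the 9 assignments meet the threshold.

5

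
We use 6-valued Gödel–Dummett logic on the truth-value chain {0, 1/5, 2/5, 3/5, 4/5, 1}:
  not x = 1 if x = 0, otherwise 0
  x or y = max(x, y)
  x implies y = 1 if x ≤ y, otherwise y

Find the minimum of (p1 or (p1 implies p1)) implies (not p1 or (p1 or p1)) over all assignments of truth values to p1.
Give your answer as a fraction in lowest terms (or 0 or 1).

Take p1 = 1/5:
p1 implies p1 = 1/5 implies 1/5 = 1
p1 or (p1 implies p1) = 1/5 or 1 = 1
not p1 = not 1/5 = 0
p1 or p1 = 1/5 or 1/5 = 1/5
not p1 or (p1 or p1) = 0 or 1/5 = 1/5
(p1 or (p1 implies p1)) implies (not p1 or (p1 or p1)) = 1 implies 1/5 = 1/5
No assignment yields a value below 1/5, so this is the minimum.

1/5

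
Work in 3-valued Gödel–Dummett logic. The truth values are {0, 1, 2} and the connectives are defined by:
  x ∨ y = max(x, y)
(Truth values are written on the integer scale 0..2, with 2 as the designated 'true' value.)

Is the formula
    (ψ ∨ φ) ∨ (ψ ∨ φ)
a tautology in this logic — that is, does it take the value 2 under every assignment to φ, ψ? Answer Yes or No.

Counterexample: take φ = 0, ψ = 0.
ψ ∨ φ = 0 ∨ 0 = 0
(ψ ∨ φ) ∨ (ψ ∨ φ) = 0 ∨ 0 = 0
This gives 0 ≠ 2.

No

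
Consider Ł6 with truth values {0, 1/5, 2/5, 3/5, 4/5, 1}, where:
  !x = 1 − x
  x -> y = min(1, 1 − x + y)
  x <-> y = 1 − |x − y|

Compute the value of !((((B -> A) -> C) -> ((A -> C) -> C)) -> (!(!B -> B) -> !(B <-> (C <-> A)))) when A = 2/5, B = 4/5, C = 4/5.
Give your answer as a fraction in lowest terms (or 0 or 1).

B -> A = 4/5 -> 2/5 = 3/5
(B -> A) -> C = 3/5 -> 4/5 = 1
A -> C = 2/5 -> 4/5 = 1
(A -> C) -> C = 1 -> 4/5 = 4/5
((B -> A) -> C) -> ((A -> C) -> C) = 1 -> 4/5 = 4/5
!B = !4/5 = 1/5
!B -> B = 1/5 -> 4/5 = 1
!(!B -> B) = !1 = 0
C <-> A = 4/5 <-> 2/5 = 3/5
B <-> (C <-> A) = 4/5 <-> 3/5 = 4/5
!(B <-> (C <-> A)) = !4/5 = 1/5
!(!B -> B) -> !(B <-> (C <-> A)) = 0 -> 1/5 = 1
(((B -> A) -> C) -> ((A -> C) -> C)) -> (!(!B -> B) -> !(B <-> (C <-> A))) = 4/5 -> 1 = 1
!((((B -> A) -> C) -> ((A -> C) -> C)) -> (!(!B -> B) -> !(B <-> (C <-> A)))) = !1 = 0

0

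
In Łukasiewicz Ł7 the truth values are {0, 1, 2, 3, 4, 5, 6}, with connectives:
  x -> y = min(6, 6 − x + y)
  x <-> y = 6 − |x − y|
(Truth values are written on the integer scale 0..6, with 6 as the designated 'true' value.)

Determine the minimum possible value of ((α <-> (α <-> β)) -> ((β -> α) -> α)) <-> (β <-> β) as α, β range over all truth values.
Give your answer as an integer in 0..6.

Take α = 3, β = 0:
α <-> β = 3 <-> 0 = 3
α <-> (α <-> β) = 3 <-> 3 = 6
β -> α = 0 -> 3 = 6
(β -> α) -> α = 6 -> 3 = 3
(α <-> (α <-> β)) -> ((β -> α) -> α) = 6 -> 3 = 3
β <-> β = 0 <-> 0 = 6
((α <-> (α <-> β)) -> ((β -> α) -> α)) <-> (β <-> β) = 3 <-> 6 = 3
No assignment yields a value below 3, so this is the minimum.

3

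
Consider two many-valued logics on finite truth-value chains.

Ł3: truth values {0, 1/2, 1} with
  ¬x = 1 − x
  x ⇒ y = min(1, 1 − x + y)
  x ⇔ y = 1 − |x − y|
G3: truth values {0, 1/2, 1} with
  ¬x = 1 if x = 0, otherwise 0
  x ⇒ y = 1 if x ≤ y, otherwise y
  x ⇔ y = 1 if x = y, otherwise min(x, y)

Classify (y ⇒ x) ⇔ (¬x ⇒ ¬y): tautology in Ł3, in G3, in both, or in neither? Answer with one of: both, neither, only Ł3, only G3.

In Ł3: every assignment gives 1 — tautology.
In G3: at x = 1/2, y = 1 the value is 1/2 — not a tautology.

only Ł3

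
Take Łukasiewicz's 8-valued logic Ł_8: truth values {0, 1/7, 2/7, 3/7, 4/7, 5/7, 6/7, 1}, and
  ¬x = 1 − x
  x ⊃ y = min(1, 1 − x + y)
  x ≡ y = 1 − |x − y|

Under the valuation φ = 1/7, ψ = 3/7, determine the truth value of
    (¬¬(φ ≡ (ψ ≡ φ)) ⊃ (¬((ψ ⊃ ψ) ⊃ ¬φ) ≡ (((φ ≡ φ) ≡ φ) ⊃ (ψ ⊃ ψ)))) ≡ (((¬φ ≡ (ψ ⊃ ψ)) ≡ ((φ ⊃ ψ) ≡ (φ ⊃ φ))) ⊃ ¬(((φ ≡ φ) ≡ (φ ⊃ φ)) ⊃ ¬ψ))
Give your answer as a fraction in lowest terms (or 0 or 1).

6/7

ψ ≡ φ = 3/7 ≡ 1/7 = 5/7
φ ≡ (ψ ≡ φ) = 1/7 ≡ 5/7 = 3/7
¬(φ ≡ (ψ ≡ φ)) = ¬3/7 = 4/7
¬¬(φ ≡ (ψ ≡ φ)) = ¬4/7 = 3/7
ψ ⊃ ψ = 3/7 ⊃ 3/7 = 1
¬φ = ¬1/7 = 6/7
(ψ ⊃ ψ) ⊃ ¬φ = 1 ⊃ 6/7 = 6/7
¬((ψ ⊃ ψ) ⊃ ¬φ) = ¬6/7 = 1/7
φ ≡ φ = 1/7 ≡ 1/7 = 1
(φ ≡ φ) ≡ φ = 1 ≡ 1/7 = 1/7
ψ ⊃ ψ = 3/7 ⊃ 3/7 = 1
((φ ≡ φ) ≡ φ) ⊃ (ψ ⊃ ψ) = 1/7 ⊃ 1 = 1
¬((ψ ⊃ ψ) ⊃ ¬φ) ≡ (((φ ≡ φ) ≡ φ) ⊃ (ψ ⊃ ψ)) = 1/7 ≡ 1 = 1/7
¬¬(φ ≡ (ψ ≡ φ)) ⊃ (¬((ψ ⊃ ψ) ⊃ ¬φ) ≡ (((φ ≡ φ) ≡ φ) ⊃ (ψ ⊃ ψ))) = 3/7 ⊃ 1/7 = 5/7
¬φ = ¬1/7 = 6/7
ψ ⊃ ψ = 3/7 ⊃ 3/7 = 1
¬φ ≡ (ψ ⊃ ψ) = 6/7 ≡ 1 = 6/7
φ ⊃ ψ = 1/7 ⊃ 3/7 = 1
φ ⊃ φ = 1/7 ⊃ 1/7 = 1
(φ ⊃ ψ) ≡ (φ ⊃ φ) = 1 ≡ 1 = 1
(¬φ ≡ (ψ ⊃ ψ)) ≡ ((φ ⊃ ψ) ≡ (φ ⊃ φ)) = 6/7 ≡ 1 = 6/7
φ ≡ φ = 1/7 ≡ 1/7 = 1
φ ⊃ φ = 1/7 ⊃ 1/7 = 1
(φ ≡ φ) ≡ (φ ⊃ φ) = 1 ≡ 1 = 1
¬ψ = ¬3/7 = 4/7
((φ ≡ φ) ≡ (φ ⊃ φ)) ⊃ ¬ψ = 1 ⊃ 4/7 = 4/7
¬(((φ ≡ φ) ≡ (φ ⊃ φ)) ⊃ ¬ψ) = ¬4/7 = 3/7
((¬φ ≡ (ψ ⊃ ψ)) ≡ ((φ ⊃ ψ) ≡ (φ ⊃ φ))) ⊃ ¬(((φ ≡ φ) ≡ (φ ⊃ φ)) ⊃ ¬ψ) = 6/7 ⊃ 3/7 = 4/7
(¬¬(φ ≡ (ψ ≡ φ)) ⊃ (¬((ψ ⊃ ψ) ⊃ ¬φ) ≡ (((φ ≡ φ) ≡ φ) ⊃ (ψ ⊃ ψ)))) ≡ (((¬φ ≡ (ψ ⊃ ψ)) ≡ ((φ ⊃ ψ) ≡ (φ ⊃ φ))) ⊃ ¬(((φ ≡ φ) ≡ (φ ⊃ φ)) ⊃ ¬ψ)) = 5/7 ≡ 4/7 = 6/7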